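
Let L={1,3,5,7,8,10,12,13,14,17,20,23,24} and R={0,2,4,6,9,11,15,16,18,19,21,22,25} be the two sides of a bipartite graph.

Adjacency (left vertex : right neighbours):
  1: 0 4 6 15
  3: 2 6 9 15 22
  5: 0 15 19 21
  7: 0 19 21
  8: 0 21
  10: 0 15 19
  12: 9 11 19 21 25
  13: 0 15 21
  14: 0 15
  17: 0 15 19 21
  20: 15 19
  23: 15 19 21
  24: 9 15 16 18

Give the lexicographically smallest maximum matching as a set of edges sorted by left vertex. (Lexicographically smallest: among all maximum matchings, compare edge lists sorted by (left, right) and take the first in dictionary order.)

Lex-smallest maximum matching: {(1,4), (3,2), (5,0), (7,19), (8,21), (10,15), (12,9), (24,16)}

|M| = 8 (so the lex-smallest maximum matching has 8 edges)
process left vertices in ascending order; for each, take the smallest-labelled available neighbour that still permits 8 edges overall, or leave it unmatched if none does
lex-smallest matching: {1-4, 3-2, 5-0, 7-19, 8-21, 10-15, 12-9, 24-16}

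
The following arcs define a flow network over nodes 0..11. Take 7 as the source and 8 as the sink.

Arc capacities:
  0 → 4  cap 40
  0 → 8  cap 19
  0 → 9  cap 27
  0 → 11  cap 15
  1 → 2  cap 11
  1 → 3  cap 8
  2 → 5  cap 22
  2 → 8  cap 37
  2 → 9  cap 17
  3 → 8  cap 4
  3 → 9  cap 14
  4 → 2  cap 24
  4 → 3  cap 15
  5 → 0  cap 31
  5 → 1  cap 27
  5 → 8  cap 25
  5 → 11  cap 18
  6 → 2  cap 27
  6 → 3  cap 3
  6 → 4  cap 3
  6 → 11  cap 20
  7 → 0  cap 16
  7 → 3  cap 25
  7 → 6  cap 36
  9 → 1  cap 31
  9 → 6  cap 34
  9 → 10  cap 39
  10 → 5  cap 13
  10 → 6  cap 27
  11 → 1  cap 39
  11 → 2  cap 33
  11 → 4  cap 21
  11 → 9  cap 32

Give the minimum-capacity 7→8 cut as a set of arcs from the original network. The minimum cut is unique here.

Min-cut arcs: {(3,8), (3,9), (7,0), (7,6)} (total capacity 70)

augment #1: 7→0→8 push 16
augment #2: 7→3→8 push 4
augment #3: 7→6→2→8 push 27
augment #4: 7→6→4→2→8 push 3
augment #5: 7→6→11→2→8 push 6
augment #6: 7→3→9→1→2→8 push 1
augment #7: 7→3→9→10→5→8 push 13
max flow = 70; residual-reachable set from 7 gives S-side
cut edges (S→T): {(3,8), (3,9), (7,0), (7,6)} total cap 70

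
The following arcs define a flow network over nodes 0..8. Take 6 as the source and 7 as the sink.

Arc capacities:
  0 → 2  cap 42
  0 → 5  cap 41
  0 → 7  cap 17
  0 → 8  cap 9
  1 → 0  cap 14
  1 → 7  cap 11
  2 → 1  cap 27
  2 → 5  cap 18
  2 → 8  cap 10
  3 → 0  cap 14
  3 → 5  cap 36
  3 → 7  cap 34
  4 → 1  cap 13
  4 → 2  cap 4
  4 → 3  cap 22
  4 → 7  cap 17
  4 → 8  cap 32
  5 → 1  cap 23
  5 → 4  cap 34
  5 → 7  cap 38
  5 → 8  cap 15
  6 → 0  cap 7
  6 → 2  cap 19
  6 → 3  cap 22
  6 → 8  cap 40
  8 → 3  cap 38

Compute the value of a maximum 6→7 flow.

Maximum flow value: 86

augment #1: 6→0→7 bottleneck 7, total now 7
augment #2: 6→3→7 bottleneck 22, total now 29
augment #3: 6→2→1→7 bottleneck 11, total now 40
augment #4: 6→2→5→7 bottleneck 8, total now 48
augment #5: 6→8→3→7 bottleneck 12, total now 60
augment #6: 6→8→3→0→7 bottleneck 10, total now 70
augment #7: 6→8→3→5→7 bottleneck 16, total now 86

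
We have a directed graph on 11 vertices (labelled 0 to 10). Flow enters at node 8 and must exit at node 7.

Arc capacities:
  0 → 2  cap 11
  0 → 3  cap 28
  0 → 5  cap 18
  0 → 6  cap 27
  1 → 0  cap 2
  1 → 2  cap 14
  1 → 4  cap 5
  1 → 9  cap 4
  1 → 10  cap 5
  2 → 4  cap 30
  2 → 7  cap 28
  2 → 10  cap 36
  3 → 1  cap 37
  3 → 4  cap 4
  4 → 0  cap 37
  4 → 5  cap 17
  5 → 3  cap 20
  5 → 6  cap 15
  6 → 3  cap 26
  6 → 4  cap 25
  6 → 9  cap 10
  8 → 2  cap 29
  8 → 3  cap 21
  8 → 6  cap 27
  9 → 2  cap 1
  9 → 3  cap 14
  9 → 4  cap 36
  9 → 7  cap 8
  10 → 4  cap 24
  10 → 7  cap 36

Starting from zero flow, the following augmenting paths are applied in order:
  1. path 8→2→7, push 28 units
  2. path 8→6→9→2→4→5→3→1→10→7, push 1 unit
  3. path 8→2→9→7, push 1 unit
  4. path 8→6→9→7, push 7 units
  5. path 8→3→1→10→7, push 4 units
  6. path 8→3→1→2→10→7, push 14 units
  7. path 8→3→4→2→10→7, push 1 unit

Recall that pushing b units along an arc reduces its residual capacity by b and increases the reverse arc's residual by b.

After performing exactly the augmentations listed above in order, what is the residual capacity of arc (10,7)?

Residual capacity of (10,7): 16

after path 1 (8→2→7, push 28): res(10,7)=36
after path 2 (8→6→9→2→4→5→3→1→10→7, push 1): res(10,7)=35
after path 3 (8→2→9→7, push 1): res(10,7)=35
after path 4 (8→6→9→7, push 7): res(10,7)=35
after path 5 (8→3→1→10→7, push 4): res(10,7)=31
after path 6 (8→3→1→2→10→7, push 14): res(10,7)=17
after path 7 (8→3→4→2→10→7, push 1): res(10,7)=16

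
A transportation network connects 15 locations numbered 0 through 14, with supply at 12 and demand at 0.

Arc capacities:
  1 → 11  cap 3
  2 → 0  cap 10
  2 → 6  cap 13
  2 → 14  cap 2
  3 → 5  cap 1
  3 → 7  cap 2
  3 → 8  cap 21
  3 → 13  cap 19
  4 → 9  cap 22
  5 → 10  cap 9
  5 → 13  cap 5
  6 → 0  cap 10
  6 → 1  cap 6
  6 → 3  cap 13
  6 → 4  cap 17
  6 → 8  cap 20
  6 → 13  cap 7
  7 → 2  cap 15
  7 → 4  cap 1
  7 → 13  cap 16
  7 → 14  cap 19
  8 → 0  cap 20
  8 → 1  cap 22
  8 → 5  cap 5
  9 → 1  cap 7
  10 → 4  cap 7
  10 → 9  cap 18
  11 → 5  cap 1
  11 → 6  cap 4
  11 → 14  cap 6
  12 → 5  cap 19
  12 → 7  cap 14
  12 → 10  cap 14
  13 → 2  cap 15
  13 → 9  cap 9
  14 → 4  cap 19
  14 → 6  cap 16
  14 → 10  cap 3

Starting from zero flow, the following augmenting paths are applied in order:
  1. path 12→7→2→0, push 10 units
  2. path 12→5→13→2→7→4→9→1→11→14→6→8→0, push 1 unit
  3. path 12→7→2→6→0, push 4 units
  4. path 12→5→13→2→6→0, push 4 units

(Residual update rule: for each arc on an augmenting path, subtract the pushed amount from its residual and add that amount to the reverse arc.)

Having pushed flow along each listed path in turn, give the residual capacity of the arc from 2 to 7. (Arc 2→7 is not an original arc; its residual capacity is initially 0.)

Residual capacity of (2,7): 13

after path 1 (12→7→2→0, push 10): res(2,7)=10
after path 2 (12→5→13→2→7→4→9→1→11→14→6→8→0, push 1): res(2,7)=9
after path 3 (12→7→2→6→0, push 4): res(2,7)=13
after path 4 (12→5→13→2→6→0, push 4): res(2,7)=13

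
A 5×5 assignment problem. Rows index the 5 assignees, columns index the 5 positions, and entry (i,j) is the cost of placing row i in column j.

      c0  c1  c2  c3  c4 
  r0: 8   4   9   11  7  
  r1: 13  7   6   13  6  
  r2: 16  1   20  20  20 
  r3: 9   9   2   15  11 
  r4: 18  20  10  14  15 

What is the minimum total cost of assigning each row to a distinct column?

optimal assignment: row0→col0 (cost 8), row1→col4 (cost 6), row2→col1 (cost 1), row3→col2 (cost 2), row4→col3 (cost 14)
total = 8 + 6 + 1 + 2 + 14 = 31

Minimum assignment cost: 31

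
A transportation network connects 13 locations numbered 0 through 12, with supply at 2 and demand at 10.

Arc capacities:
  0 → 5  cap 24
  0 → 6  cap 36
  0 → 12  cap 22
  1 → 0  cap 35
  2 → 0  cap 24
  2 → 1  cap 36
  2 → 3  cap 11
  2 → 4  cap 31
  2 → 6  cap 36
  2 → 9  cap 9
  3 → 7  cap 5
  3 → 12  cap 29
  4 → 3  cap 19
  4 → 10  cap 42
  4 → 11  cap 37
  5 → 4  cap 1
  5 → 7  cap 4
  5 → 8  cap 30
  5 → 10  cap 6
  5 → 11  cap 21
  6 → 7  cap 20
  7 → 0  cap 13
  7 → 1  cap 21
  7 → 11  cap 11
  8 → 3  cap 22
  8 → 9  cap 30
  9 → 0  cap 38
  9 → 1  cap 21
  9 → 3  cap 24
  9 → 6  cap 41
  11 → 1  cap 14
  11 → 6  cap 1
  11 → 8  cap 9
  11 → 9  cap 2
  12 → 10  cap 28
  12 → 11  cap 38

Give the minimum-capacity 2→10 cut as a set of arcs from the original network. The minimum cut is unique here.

Min-cut arcs: {(2,4), (5,4), (5,10), (12,10)} (total capacity 66)

augment #1: 2→4→10 push 31
augment #2: 2→0→5→10 push 6
augment #3: 2→0→12→10 push 18
augment #4: 2→3→12→10 push 10
augment #5: 2→1→0→5→4→10 push 1
max flow = 66; residual-reachable set from 2 gives S-side
cut edges (S→T): {(2,4), (5,4), (5,10), (12,10)} total cap 66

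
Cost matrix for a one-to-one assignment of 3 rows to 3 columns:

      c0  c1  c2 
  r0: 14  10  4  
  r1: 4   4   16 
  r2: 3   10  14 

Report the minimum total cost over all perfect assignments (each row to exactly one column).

optimal assignment: row0→col2 (cost 4), row1→col1 (cost 4), row2→col0 (cost 3)
total = 4 + 4 + 3 = 11

Minimum assignment cost: 11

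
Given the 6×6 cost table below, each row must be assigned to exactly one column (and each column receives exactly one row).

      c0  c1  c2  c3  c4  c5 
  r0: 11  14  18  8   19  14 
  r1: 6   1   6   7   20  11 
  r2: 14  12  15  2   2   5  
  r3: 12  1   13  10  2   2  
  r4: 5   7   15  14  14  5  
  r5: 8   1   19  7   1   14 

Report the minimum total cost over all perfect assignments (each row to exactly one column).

Minimum assignment cost: 24

optimal assignment: row0→col3 (cost 8), row1→col2 (cost 6), row2→col4 (cost 2), row3→col5 (cost 2), row4→col0 (cost 5), row5→col1 (cost 1)
total = 8 + 6 + 2 + 2 + 5 + 1 = 24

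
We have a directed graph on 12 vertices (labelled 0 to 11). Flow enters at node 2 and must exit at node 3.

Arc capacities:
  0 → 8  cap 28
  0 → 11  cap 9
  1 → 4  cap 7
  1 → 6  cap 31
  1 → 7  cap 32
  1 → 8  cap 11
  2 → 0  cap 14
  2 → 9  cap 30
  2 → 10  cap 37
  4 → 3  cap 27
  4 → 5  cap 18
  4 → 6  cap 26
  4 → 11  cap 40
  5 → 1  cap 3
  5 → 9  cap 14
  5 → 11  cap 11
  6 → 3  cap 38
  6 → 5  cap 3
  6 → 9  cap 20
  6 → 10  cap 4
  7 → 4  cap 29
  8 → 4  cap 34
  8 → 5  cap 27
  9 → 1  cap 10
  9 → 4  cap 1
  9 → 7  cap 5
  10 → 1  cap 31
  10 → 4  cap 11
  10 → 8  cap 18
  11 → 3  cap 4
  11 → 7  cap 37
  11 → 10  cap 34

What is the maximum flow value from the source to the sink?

augment #1: 2→0→11→3 bottleneck 4, total now 4
augment #2: 2→9→4→3 bottleneck 1, total now 5
augment #3: 2→10→4→3 bottleneck 11, total now 16
augment #4: 2→0→8→4→3 bottleneck 10, total now 26
augment #5: 2→9→1→4→3 bottleneck 5, total now 31
augment #6: 2→9→1→6→3 bottleneck 5, total now 36
augment #7: 2→10→1→6→3 bottleneck 26, total now 62
augment #8: 2→9→7→4→6→3 bottleneck 5, total now 67

Maximum flow value: 67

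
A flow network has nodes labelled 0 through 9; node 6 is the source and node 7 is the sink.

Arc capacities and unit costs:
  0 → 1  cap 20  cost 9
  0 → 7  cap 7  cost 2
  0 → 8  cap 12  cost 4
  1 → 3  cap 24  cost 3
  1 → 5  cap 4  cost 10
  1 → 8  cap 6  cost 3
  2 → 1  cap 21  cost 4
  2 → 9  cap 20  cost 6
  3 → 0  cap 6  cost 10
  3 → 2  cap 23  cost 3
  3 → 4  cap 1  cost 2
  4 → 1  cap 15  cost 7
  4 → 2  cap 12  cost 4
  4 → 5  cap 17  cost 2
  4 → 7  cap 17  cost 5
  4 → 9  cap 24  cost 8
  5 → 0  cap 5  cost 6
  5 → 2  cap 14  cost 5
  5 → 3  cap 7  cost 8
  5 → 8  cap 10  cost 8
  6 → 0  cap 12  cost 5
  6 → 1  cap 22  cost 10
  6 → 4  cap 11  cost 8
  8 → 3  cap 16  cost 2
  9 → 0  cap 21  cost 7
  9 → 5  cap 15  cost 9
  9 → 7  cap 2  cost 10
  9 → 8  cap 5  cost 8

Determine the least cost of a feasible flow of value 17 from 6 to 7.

Minimum cost for 17 units: 179

shortest-cost path #1: 6→0→7 push 7 @ unit cost 7 (adds 49)
shortest-cost path #2: 6→4→7 push 10 @ unit cost 13 (adds 130)
total cost = 179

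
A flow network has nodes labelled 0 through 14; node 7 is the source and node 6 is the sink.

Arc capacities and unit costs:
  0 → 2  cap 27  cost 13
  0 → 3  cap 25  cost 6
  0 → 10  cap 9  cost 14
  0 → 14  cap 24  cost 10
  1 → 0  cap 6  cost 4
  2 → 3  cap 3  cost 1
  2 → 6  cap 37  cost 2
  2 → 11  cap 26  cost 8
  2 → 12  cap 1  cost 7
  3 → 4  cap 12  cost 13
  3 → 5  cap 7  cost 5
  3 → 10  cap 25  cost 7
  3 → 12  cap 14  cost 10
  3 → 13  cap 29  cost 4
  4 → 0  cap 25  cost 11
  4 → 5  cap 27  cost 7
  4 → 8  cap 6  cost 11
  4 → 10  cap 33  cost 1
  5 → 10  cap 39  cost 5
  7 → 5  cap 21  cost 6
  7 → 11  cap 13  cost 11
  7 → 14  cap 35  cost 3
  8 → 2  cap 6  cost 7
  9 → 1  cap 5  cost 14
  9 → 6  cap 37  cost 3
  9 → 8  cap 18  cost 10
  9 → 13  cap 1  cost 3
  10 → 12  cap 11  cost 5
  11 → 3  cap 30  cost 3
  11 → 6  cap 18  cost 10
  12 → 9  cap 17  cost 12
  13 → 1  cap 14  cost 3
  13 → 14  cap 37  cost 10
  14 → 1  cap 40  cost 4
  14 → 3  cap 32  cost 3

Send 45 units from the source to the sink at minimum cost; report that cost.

shortest-cost path #1: 7→11→6 push 13 @ unit cost 21 (adds 273)
shortest-cost path #2: 7→14→1→0→2→6 push 6 @ unit cost 26 (adds 156)
shortest-cost path #3: 7→14→3→12→9→6 push 14 @ unit cost 31 (adds 434)
shortest-cost path #4: 7→5→10→12→9→6 push 3 @ unit cost 31 (adds 93)
shortest-cost path #5: 7→14→3→4→8→2→6 push 6 @ unit cost 39 (adds 234)
shortest-cost path #6: 7→14→3→4→0→2→6 push 3 @ unit cost 45 (adds 135)
total cost = 1325

Minimum cost for 45 units: 1325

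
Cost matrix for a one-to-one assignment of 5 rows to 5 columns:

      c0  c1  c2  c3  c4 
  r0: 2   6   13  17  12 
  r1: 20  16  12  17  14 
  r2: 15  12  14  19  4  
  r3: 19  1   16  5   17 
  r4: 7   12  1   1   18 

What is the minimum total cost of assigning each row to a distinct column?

optimal assignment: row0→col0 (cost 2), row1→col2 (cost 12), row2→col4 (cost 4), row3→col1 (cost 1), row4→col3 (cost 1)
total = 2 + 12 + 4 + 1 + 1 = 20

Minimum assignment cost: 20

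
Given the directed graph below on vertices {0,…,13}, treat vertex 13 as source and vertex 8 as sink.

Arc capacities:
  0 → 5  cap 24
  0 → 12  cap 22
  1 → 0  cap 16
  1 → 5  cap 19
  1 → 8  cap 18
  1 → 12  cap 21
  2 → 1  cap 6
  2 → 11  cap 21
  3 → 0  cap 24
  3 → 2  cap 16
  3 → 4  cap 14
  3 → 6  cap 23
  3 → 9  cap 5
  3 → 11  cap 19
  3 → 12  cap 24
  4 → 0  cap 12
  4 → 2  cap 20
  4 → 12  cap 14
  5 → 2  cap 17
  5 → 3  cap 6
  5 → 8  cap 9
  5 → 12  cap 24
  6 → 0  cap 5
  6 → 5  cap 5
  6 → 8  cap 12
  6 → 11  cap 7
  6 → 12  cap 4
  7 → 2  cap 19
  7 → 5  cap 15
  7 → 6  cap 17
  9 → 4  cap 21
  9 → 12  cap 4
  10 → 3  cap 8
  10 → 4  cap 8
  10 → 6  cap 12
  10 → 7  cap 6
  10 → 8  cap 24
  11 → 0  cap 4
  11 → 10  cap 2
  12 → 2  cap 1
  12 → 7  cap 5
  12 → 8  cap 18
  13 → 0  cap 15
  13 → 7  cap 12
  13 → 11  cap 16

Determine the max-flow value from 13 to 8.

Maximum flow value: 33

augment #1: 13→0→5→8 bottleneck 9, total now 9
augment #2: 13→0→12→8 bottleneck 6, total now 15
augment #3: 13→7→6→8 bottleneck 12, total now 27
augment #4: 13→11→10→8 bottleneck 2, total now 29
augment #5: 13→11→0→12→8 bottleneck 4, total now 33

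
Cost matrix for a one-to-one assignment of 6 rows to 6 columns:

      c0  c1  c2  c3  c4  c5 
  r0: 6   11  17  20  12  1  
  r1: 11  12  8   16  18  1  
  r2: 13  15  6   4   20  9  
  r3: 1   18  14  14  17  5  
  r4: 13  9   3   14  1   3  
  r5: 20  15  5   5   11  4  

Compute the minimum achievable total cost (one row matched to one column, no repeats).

Minimum assignment cost: 23

optimal assignment: row0→col1 (cost 11), row1→col5 (cost 1), row2→col3 (cost 4), row3→col0 (cost 1), row4→col4 (cost 1), row5→col2 (cost 5)
total = 11 + 1 + 4 + 1 + 1 + 5 = 23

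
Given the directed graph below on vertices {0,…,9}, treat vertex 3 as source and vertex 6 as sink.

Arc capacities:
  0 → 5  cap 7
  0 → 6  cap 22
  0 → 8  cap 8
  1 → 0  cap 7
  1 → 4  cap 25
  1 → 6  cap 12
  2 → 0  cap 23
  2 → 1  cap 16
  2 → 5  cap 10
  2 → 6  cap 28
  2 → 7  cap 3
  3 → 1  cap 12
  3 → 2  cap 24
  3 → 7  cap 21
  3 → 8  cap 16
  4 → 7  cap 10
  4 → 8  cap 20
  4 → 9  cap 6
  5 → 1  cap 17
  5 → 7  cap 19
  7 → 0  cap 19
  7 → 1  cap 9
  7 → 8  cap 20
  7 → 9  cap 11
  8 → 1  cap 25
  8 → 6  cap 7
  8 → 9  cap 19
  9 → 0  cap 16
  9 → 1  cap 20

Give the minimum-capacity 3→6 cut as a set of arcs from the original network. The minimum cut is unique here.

Min-cut arcs: {(0,6), (1,6), (3,2), (8,6)} (total capacity 65)

augment #1: 3→1→6 push 12
augment #2: 3→2→6 push 24
augment #3: 3→8→6 push 7
augment #4: 3→7→0→6 push 19
augment #5: 3→7→1→0→6 push 2
augment #6: 3→8→1→0→6 push 1
max flow = 65; residual-reachable set from 3 gives S-side
cut edges (S→T): {(0,6), (1,6), (3,2), (8,6)} total cap 65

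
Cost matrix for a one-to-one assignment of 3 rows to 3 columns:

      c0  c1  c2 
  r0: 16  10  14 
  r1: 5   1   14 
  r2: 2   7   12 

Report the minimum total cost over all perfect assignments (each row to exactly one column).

optimal assignment: row0→col2 (cost 14), row1→col1 (cost 1), row2→col0 (cost 2)
total = 14 + 1 + 2 = 17

Minimum assignment cost: 17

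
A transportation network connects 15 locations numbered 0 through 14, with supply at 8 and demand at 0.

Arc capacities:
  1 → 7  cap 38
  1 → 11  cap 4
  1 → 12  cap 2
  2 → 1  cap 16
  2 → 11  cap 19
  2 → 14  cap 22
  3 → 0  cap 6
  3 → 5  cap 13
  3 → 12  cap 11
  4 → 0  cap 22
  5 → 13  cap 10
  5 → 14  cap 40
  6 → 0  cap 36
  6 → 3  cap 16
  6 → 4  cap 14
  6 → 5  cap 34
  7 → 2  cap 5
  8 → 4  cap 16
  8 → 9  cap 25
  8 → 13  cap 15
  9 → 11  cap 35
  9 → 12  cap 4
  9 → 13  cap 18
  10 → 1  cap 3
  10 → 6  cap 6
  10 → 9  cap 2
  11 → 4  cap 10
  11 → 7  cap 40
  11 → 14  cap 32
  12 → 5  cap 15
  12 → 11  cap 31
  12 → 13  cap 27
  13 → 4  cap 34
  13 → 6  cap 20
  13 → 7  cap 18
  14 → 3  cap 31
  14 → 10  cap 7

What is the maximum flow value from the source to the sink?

augment #1: 8→4→0 bottleneck 16, total now 16
augment #2: 8→13→4→0 bottleneck 6, total now 22
augment #3: 8→13→6→0 bottleneck 9, total now 31
augment #4: 8→9→13→6→0 bottleneck 11, total now 42
augment #5: 8→9→11→14→3→0 bottleneck 6, total now 48
augment #6: 8→9→11→14→10→6→0 bottleneck 6, total now 54

Maximum flow value: 54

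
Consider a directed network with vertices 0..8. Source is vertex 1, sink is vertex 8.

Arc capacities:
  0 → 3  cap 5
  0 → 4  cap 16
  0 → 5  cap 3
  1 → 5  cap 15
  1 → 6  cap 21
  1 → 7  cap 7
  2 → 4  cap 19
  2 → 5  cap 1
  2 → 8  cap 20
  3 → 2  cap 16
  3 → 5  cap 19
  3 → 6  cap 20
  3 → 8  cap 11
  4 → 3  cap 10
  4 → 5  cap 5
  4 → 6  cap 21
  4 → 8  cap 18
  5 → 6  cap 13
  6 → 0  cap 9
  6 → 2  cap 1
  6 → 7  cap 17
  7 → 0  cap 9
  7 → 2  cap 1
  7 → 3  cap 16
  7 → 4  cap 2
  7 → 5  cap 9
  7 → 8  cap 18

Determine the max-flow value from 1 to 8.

augment #1: 1→7→8 bottleneck 7, total now 7
augment #2: 1→6→2→8 bottleneck 1, total now 8
augment #3: 1→6→7→8 bottleneck 11, total now 19
augment #4: 1→6→0→3→8 bottleneck 5, total now 24
augment #5: 1→6→0→4→8 bottleneck 4, total now 28
augment #6: 1→5→6→7→2→8 bottleneck 1, total now 29
augment #7: 1→5→6→7→3→8 bottleneck 5, total now 34

Maximum flow value: 34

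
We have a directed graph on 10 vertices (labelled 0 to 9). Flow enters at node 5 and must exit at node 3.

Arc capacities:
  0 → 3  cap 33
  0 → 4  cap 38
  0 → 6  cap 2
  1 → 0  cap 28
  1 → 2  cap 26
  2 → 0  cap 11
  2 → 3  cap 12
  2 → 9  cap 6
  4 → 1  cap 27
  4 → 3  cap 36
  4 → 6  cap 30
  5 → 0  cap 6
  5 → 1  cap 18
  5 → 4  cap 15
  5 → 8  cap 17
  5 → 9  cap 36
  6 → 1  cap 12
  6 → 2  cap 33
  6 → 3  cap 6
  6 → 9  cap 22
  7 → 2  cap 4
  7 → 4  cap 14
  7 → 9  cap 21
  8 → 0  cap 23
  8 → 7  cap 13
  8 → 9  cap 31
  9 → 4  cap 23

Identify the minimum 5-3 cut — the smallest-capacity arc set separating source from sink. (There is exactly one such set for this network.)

augment #1: 5→0→3 push 6
augment #2: 5→4→3 push 15
augment #3: 5→1→0→3 push 18
augment #4: 5→8→0→3 push 9
augment #5: 5→9→4→3 push 21
augment #6: 5→8→0→6→3 push 2
augment #7: 5→8→7→2→3 push 4
augment #8: 5→9→4→6→3 push 2
augment #9: 5→8→0→1→2→3 push 2
max flow = 79; residual-reachable set from 5 gives S-side
cut edges (S→T): {(5,0), (5,1), (5,4), (5,8), (9,4)} total cap 79

Min-cut arcs: {(5,0), (5,1), (5,4), (5,8), (9,4)} (total capacity 79)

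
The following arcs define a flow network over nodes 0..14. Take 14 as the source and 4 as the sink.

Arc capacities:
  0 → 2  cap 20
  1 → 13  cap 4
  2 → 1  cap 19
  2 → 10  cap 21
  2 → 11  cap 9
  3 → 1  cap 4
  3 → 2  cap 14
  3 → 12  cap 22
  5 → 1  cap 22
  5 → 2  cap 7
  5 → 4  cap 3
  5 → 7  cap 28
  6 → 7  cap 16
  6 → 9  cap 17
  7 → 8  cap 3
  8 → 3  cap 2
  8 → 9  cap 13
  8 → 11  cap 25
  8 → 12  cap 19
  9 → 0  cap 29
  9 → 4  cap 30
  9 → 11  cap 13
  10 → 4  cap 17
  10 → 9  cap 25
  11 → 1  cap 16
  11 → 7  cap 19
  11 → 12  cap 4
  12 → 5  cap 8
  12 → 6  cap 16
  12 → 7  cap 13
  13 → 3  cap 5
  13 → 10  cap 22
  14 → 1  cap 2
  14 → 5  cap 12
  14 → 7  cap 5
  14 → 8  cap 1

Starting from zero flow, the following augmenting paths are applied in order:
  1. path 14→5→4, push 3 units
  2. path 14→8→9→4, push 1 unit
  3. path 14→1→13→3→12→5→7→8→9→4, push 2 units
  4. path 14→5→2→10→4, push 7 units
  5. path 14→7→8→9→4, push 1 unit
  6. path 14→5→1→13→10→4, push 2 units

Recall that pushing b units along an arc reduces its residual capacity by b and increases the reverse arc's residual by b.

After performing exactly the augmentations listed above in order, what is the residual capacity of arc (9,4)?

after path 1 (14→5→4, push 3): res(9,4)=30
after path 2 (14→8→9→4, push 1): res(9,4)=29
after path 3 (14→1→13→3→12→5→7→8→9→4, push 2): res(9,4)=27
after path 4 (14→5→2→10→4, push 7): res(9,4)=27
after path 5 (14→7→8→9→4, push 1): res(9,4)=26
after path 6 (14→5→1→13→10→4, push 2): res(9,4)=26

Residual capacity of (9,4): 26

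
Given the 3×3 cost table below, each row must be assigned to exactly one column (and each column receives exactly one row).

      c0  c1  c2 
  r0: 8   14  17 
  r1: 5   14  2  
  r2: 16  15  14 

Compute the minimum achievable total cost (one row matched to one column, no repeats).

Minimum assignment cost: 25

optimal assignment: row0→col0 (cost 8), row1→col2 (cost 2), row2→col1 (cost 15)
total = 8 + 2 + 15 = 25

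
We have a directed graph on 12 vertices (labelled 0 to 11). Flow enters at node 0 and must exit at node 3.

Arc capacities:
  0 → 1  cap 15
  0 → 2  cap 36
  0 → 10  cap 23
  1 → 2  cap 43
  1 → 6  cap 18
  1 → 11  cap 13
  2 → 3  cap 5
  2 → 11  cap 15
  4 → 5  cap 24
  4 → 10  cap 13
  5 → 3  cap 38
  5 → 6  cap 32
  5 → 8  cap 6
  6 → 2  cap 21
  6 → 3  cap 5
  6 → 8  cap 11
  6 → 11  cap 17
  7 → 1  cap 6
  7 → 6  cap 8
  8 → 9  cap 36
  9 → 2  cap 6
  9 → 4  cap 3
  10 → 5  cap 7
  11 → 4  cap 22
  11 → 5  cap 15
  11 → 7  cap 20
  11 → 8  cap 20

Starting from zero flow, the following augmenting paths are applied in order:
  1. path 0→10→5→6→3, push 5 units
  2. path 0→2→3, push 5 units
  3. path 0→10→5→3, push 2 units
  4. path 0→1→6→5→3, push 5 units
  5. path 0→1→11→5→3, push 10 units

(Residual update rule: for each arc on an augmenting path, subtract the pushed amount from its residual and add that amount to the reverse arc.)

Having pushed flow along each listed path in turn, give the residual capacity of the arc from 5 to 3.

after path 1 (0→10→5→6→3, push 5): res(5,3)=38
after path 2 (0→2→3, push 5): res(5,3)=38
after path 3 (0→10→5→3, push 2): res(5,3)=36
after path 4 (0→1→6→5→3, push 5): res(5,3)=31
after path 5 (0→1→11→5→3, push 10): res(5,3)=21

Residual capacity of (5,3): 21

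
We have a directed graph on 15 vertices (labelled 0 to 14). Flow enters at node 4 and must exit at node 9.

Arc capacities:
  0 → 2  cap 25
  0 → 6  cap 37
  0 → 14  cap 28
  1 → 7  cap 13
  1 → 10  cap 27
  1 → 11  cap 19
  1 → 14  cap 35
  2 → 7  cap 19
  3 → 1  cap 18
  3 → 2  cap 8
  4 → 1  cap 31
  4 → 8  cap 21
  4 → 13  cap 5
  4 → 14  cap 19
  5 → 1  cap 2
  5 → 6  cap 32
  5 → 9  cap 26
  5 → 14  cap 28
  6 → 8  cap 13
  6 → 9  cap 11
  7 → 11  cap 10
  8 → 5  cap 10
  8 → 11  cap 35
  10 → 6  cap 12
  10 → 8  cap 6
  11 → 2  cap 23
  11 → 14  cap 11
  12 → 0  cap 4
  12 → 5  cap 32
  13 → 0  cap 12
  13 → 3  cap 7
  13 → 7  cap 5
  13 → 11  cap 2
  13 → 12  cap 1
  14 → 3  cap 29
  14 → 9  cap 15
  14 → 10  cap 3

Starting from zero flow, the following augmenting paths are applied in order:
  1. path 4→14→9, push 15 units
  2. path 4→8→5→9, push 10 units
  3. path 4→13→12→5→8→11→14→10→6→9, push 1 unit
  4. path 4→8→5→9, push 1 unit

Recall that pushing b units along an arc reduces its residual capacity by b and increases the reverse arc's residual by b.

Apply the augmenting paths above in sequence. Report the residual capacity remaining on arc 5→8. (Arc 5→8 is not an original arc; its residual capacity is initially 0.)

after path 1 (4→14→9, push 15): res(5,8)=0
after path 2 (4→8→5→9, push 10): res(5,8)=10
after path 3 (4→13→12→5→8→11→14→10→6→9, push 1): res(5,8)=9
after path 4 (4→8→5→9, push 1): res(5,8)=10

Residual capacity of (5,8): 10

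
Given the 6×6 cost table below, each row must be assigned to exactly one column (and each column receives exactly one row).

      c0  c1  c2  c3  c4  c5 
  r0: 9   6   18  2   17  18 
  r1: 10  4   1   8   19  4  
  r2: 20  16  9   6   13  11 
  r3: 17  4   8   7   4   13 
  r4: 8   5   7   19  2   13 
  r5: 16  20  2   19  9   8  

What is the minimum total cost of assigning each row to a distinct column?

Minimum assignment cost: 27

optimal assignment: row0→col0 (cost 9), row1→col5 (cost 4), row2→col3 (cost 6), row3→col1 (cost 4), row4→col4 (cost 2), row5→col2 (cost 2)
total = 9 + 4 + 6 + 4 + 2 + 2 = 27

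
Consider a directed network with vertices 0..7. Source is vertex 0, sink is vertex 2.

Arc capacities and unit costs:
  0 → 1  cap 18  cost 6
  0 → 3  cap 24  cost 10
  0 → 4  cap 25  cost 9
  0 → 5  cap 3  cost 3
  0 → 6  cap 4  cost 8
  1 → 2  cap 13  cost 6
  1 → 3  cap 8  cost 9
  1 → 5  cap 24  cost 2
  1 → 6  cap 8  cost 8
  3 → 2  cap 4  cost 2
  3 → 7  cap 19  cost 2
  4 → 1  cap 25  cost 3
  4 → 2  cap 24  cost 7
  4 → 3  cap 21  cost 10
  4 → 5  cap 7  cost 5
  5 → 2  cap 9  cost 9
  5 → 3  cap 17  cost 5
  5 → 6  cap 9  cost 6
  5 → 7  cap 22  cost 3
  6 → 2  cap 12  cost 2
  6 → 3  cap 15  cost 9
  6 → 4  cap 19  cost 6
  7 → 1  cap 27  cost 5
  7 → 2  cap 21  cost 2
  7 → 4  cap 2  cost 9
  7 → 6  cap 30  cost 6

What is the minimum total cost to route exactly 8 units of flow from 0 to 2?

Minimum cost for 8 units: 76

shortest-cost path #1: 0→5→7→2 push 3 @ unit cost 8 (adds 24)
shortest-cost path #2: 0→6→2 push 4 @ unit cost 10 (adds 40)
shortest-cost path #3: 0→1→2 push 1 @ unit cost 12 (adds 12)
total cost = 76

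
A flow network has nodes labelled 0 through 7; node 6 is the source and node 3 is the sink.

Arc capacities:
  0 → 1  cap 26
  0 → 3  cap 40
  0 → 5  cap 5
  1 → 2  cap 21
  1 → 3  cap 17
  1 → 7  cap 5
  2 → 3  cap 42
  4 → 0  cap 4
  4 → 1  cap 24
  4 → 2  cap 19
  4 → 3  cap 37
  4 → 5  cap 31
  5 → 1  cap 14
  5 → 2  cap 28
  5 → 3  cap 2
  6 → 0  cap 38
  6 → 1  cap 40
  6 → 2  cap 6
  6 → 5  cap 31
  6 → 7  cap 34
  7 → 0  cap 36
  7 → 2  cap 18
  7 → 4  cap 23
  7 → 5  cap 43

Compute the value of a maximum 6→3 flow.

Maximum flow value: 124

augment #1: 6→0→3 bottleneck 38, total now 38
augment #2: 6→1→3 bottleneck 17, total now 55
augment #3: 6→2→3 bottleneck 6, total now 61
augment #4: 6→5→3 bottleneck 2, total now 63
augment #5: 6→1→2→3 bottleneck 21, total now 84
augment #6: 6→5→2→3 bottleneck 15, total now 99
augment #7: 6→7→0→3 bottleneck 2, total now 101
augment #8: 6→7→4→3 bottleneck 23, total now 124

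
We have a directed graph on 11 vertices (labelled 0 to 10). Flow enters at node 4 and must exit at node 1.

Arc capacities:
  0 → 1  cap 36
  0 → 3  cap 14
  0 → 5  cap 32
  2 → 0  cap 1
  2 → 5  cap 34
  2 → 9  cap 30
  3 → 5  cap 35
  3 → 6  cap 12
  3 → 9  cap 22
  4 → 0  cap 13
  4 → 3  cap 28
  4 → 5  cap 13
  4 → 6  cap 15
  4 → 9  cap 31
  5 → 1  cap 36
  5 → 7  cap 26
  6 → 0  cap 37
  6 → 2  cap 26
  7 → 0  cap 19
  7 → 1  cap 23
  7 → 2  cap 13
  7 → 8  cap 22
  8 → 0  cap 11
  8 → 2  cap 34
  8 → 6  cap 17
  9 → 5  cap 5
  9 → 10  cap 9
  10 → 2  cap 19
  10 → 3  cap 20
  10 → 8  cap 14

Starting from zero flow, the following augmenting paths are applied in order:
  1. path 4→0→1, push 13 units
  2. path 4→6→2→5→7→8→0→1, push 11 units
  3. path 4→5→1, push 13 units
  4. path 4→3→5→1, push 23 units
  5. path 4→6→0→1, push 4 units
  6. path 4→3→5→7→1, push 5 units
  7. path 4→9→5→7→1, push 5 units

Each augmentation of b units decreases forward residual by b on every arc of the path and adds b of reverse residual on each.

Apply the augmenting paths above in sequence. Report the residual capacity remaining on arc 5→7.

Residual capacity of (5,7): 5

after path 1 (4→0→1, push 13): res(5,7)=26
after path 2 (4→6→2→5→7→8→0→1, push 11): res(5,7)=15
after path 3 (4→5→1, push 13): res(5,7)=15
after path 4 (4→3→5→1, push 23): res(5,7)=15
after path 5 (4→6→0→1, push 4): res(5,7)=15
after path 6 (4→3→5→7→1, push 5): res(5,7)=10
after path 7 (4→9→5→7→1, push 5): res(5,7)=5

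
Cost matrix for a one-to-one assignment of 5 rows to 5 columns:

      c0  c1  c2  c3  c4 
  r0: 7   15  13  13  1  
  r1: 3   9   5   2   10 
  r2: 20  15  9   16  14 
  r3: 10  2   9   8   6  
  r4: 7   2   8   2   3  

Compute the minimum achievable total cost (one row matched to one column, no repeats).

Minimum assignment cost: 17

optimal assignment: row0→col4 (cost 1), row1→col0 (cost 3), row2→col2 (cost 9), row3→col1 (cost 2), row4→col3 (cost 2)
total = 1 + 3 + 9 + 2 + 2 = 17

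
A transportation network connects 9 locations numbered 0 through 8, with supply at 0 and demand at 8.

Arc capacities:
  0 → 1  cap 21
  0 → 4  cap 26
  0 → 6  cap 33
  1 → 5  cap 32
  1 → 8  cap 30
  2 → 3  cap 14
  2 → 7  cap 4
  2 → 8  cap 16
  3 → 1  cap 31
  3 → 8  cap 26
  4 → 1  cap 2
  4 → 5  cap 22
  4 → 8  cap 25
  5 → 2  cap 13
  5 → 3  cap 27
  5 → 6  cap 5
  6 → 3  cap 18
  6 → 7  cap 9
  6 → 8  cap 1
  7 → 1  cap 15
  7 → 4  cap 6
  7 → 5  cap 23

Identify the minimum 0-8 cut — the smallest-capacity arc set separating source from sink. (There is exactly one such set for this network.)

Min-cut arcs: {(0,1), (0,4), (6,3), (6,7), (6,8)} (total capacity 75)

augment #1: 0→1→8 push 21
augment #2: 0→4→8 push 25
augment #3: 0→6→8 push 1
augment #4: 0→4→1→8 push 1
augment #5: 0→6→3→8 push 18
augment #6: 0→6→7→1→8 push 8
augment #7: 0→6→7→5→2→8 push 1
max flow = 75; residual-reachable set from 0 gives S-side
cut edges (S→T): {(0,1), (0,4), (6,3), (6,7), (6,8)} total cap 75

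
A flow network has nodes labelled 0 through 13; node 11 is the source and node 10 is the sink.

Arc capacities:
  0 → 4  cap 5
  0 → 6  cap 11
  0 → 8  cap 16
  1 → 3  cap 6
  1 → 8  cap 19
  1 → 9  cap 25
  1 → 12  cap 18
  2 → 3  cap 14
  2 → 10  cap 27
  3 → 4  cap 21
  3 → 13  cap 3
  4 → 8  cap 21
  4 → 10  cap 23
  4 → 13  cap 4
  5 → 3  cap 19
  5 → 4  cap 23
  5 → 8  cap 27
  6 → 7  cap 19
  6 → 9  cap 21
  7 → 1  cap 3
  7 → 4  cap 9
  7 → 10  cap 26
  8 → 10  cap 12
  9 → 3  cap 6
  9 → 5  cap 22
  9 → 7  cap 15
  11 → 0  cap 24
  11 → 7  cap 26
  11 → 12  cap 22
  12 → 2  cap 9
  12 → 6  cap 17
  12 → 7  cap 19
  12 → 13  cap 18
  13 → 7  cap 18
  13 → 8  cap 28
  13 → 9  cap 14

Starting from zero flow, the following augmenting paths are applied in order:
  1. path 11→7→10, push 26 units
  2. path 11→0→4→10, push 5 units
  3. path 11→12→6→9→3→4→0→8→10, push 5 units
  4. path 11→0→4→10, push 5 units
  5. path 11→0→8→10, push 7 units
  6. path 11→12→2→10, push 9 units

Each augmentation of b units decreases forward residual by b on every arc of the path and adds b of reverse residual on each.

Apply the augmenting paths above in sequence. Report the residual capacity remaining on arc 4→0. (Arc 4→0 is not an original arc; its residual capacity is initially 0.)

after path 1 (11→7→10, push 26): res(4,0)=0
after path 2 (11→0→4→10, push 5): res(4,0)=5
after path 3 (11→12→6→9→3→4→0→8→10, push 5): res(4,0)=0
after path 4 (11→0→4→10, push 5): res(4,0)=5
after path 5 (11→0→8→10, push 7): res(4,0)=5
after path 6 (11→12→2→10, push 9): res(4,0)=5

Residual capacity of (4,0): 5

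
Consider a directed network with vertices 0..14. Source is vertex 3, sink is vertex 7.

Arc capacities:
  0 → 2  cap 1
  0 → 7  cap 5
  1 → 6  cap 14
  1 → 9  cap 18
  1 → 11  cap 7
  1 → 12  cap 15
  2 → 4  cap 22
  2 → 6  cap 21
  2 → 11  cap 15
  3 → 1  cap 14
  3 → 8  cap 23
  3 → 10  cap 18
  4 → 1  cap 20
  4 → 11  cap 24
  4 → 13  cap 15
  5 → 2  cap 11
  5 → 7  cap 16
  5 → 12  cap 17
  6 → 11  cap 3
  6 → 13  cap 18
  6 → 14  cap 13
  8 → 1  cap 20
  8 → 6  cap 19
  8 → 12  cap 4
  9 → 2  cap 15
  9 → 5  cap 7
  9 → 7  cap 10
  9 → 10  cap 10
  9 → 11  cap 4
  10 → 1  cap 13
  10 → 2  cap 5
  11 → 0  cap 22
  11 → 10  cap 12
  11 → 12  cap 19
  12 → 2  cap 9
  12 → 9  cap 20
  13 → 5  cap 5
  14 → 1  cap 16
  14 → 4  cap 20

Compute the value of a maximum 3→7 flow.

Maximum flow value: 27

augment #1: 3→1→9→7 bottleneck 10, total now 10
augment #2: 3→1→9→5→7 bottleneck 4, total now 14
augment #3: 3→8→1→9→5→7 bottleneck 3, total now 17
augment #4: 3→8→1→11→0→7 bottleneck 5, total now 22
augment #5: 3→8→6→13→5→7 bottleneck 5, total now 27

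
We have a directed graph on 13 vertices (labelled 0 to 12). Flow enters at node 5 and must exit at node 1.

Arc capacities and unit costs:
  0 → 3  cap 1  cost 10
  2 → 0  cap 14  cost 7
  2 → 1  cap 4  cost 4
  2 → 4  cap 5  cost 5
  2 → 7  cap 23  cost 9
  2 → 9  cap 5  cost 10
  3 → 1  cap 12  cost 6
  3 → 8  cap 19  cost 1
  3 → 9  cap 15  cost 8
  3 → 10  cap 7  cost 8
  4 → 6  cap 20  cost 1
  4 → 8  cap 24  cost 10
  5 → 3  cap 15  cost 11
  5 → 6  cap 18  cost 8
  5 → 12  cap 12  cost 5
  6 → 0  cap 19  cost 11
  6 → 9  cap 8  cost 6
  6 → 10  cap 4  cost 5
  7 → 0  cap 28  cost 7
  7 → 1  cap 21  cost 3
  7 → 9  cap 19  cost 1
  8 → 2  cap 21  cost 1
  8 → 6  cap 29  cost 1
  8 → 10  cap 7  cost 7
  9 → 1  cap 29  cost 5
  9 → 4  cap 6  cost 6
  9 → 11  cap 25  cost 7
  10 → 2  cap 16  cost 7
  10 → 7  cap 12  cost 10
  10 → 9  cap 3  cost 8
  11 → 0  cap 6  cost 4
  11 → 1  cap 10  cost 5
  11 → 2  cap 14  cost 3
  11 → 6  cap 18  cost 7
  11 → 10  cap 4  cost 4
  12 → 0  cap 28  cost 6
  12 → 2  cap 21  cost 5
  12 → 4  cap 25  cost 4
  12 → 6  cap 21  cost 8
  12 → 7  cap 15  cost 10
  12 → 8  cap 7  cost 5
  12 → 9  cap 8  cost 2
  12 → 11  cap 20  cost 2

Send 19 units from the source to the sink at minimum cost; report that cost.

shortest-cost path #1: 5→12→9→1 push 8 @ unit cost 12 (adds 96)
shortest-cost path #2: 5→12→11→1 push 4 @ unit cost 12 (adds 48)
shortest-cost path #3: 5→3→1 push 7 @ unit cost 17 (adds 119)
total cost = 263

Minimum cost for 19 units: 263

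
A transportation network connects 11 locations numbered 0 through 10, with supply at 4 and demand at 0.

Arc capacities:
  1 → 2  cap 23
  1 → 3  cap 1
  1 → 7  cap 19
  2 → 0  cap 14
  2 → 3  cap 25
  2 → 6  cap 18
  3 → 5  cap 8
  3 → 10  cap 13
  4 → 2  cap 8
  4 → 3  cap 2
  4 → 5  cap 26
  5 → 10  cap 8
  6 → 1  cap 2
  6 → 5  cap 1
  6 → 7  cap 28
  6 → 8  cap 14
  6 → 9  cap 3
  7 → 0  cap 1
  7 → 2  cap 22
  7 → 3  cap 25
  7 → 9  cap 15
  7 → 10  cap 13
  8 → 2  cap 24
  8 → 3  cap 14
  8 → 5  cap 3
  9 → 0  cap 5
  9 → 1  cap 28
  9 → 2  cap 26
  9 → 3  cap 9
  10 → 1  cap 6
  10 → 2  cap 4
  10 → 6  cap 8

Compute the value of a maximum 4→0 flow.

Maximum flow value: 18

augment #1: 4→2→0 bottleneck 8, total now 8
augment #2: 4→3→10→2→0 bottleneck 2, total now 10
augment #3: 4→5→10→2→0 bottleneck 2, total now 12
augment #4: 4→5→10→1→2→0 bottleneck 2, total now 14
augment #5: 4→5→10→1→7→0 bottleneck 1, total now 15
augment #6: 4→5→10→6→9→0 bottleneck 3, total now 18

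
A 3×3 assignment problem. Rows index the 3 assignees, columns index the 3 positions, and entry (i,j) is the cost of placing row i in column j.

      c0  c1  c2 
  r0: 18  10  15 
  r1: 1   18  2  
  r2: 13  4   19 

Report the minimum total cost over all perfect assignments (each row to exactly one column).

optimal assignment: row0→col2 (cost 15), row1→col0 (cost 1), row2→col1 (cost 4)
total = 15 + 1 + 4 = 20

Minimum assignment cost: 20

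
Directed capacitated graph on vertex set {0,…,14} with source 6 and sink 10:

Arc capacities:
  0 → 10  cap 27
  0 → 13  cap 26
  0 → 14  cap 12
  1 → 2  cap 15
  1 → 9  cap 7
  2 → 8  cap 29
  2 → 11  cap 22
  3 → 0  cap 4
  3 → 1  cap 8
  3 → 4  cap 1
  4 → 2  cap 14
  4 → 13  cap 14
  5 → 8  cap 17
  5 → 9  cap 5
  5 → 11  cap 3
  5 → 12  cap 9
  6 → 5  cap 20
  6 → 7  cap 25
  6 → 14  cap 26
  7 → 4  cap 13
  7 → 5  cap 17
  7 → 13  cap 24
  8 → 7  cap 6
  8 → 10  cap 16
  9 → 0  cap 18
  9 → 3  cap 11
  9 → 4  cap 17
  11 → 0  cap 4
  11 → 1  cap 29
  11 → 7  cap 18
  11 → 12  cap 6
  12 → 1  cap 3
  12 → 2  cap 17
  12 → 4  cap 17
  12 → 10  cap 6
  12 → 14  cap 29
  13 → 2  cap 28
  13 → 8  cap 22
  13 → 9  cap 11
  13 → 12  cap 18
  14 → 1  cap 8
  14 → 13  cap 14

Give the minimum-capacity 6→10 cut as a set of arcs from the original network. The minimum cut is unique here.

Min-cut arcs: {(3,0), (8,10), (9,0), (11,0), (12,10)} (total capacity 48)

augment #1: 6→5→8→10 push 16
augment #2: 6→5→12→10 push 4
augment #3: 6→7→5→12→10 push 2
augment #4: 6→7→5→9→0→10 push 5
augment #5: 6→7→5→11→0→10 push 3
augment #6: 6→7→13→9→0→10 push 11
augment #7: 6→14→1→9→0→10 push 2
augment #8: 6→7→4→2→11→0→10 push 1
augment #9: 6→14→1→9→3→0→10 push 4
max flow = 48; residual-reachable set from 6 gives S-side
cut edges (S→T): {(3,0), (8,10), (9,0), (11,0), (12,10)} total cap 48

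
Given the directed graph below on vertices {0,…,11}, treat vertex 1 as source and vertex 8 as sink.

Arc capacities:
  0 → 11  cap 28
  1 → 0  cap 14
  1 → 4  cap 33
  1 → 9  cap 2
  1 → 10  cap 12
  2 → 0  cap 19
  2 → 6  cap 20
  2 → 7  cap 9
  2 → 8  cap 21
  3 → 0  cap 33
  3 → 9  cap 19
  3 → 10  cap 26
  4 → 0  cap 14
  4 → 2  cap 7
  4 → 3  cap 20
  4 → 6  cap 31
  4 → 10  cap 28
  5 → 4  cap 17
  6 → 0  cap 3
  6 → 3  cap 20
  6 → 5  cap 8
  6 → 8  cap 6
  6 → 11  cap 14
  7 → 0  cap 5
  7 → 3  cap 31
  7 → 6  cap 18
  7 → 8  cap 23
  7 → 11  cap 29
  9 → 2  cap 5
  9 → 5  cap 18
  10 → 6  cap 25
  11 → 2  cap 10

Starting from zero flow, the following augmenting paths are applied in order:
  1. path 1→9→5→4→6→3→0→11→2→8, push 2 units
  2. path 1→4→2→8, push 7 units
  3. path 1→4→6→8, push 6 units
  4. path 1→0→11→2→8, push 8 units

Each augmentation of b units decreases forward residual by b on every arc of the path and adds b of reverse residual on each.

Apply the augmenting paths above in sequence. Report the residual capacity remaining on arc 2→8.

Residual capacity of (2,8): 4

after path 1 (1→9→5→4→6→3→0→11→2→8, push 2): res(2,8)=19
after path 2 (1→4→2→8, push 7): res(2,8)=12
after path 3 (1→4→6→8, push 6): res(2,8)=12
after path 4 (1→0→11→2→8, push 8): res(2,8)=4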